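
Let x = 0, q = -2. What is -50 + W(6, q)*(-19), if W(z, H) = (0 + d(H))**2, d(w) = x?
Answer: -50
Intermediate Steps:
d(w) = 0
W(z, H) = 0 (W(z, H) = (0 + 0)**2 = 0**2 = 0)
-50 + W(6, q)*(-19) = -50 + 0*(-19) = -50 + 0 = -50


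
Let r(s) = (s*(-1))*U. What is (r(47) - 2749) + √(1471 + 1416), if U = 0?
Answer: -2749 + √2887 ≈ -2695.3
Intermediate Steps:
r(s) = 0 (r(s) = (s*(-1))*0 = -s*0 = 0)
(r(47) - 2749) + √(1471 + 1416) = (0 - 2749) + √(1471 + 1416) = -2749 + √2887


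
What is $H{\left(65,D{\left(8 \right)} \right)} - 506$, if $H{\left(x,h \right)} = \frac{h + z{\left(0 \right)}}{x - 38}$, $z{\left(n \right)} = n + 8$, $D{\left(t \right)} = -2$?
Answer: $- \frac{4552}{9} \approx -505.78$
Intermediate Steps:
$z{\left(n \right)} = 8 + n$
$H{\left(x,h \right)} = \frac{8 + h}{-38 + x}$ ($H{\left(x,h \right)} = \frac{h + \left(8 + 0\right)}{x - 38} = \frac{h + 8}{-38 + x} = \frac{8 + h}{-38 + x}$)
$H{\left(65,D{\left(8 \right)} \right)} - 506 = \frac{8 - 2}{-38 + 65} - 506 = \frac{1}{27} \cdot 6 - 506 = \frac{2}{9} - 506 = - \frac{4552}{9}$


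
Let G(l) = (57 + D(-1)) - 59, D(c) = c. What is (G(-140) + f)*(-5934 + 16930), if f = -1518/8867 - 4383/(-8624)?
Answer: -559790402055/19117252 ≈ -29282.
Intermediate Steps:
f = 25772829/76469008 (f = -1518*1/8867 - 4383*(-1/8624) = -1518/8867 + 4383/8624 = 25772829/76469008 ≈ 0.33704)
G(l) = -3 (G(l) = (57 - 1) - 59 = 56 - 59 = -3)
(G(-140) + f)*(-5934 + 16930) = (-3 + 25772829/76469008)*(-5934 + 16930) = -203634195/76469008*10996 = -559790402055/19117252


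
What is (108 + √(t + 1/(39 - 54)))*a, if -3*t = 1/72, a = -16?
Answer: -1728 - 4*I*√2310/45 ≈ -1728.0 - 4.2722*I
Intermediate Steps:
t = -1/216 (t = -⅓/72 = -⅓*1/72 = -1/216 ≈ -0.0046296)
(108 + √(t + 1/(39 - 54)))*a = (108 + √(-1/216 + 1/(39 - 54)))*(-16) = (108 + √(-1/216 + 1/(-15)))*(-16) = (108 + √(-1/216 - 1/15))*(-16) = (108 + √(-77/1080))*(-16) = (108 + I*√2310/180)*(-16) = -1728 - 4*I*√2310/45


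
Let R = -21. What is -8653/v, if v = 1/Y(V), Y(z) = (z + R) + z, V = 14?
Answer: -60571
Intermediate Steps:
Y(z) = -21 + 2*z (Y(z) = (z - 21) + z = (-21 + z) + z = -21 + 2*z)
v = ⅐ (v = 1/(-21 + 2*14) = 1/(-21 + 28) = 1/7 = ⅐ ≈ 0.14286)
-8653/v = -8653/⅐ = -8653*7 = -60571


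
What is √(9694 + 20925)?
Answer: √30619 ≈ 174.98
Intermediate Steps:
√(9694 + 20925) = √30619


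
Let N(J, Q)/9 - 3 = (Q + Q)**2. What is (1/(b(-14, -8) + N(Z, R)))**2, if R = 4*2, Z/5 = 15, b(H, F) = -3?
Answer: 1/5419584 ≈ 1.8452e-7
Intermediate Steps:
Z = 75 (Z = 5*15 = 75)
R = 8
N(J, Q) = 27 + 36*Q**2 (N(J, Q) = 27 + 9*(Q + Q)**2 = 27 + 9*(2*Q)**2 = 27 + 9*(4*Q**2) = 27 + 36*Q**2)
(1/(b(-14, -8) + N(Z, R)))**2 = (1/(-3 + (27 + 36*8**2)))**2 = (1/(-3 + (27 + 36*64)))**2 = (1/(-3 + (27 + 2304)))**2 = (1/(-3 + 2331))**2 = (1/2328)**2 = 1/5419584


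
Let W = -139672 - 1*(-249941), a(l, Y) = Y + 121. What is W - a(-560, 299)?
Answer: 109849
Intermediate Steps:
a(l, Y) = 121 + Y
W = 110269 (W = -139672 + 249941 = 110269)
W - a(-560, 299) = 110269 - (121 + 299) = 110269 - 1*420 = 110269 - 420 = 109849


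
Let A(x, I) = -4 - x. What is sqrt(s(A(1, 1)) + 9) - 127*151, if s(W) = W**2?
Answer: -19177 + sqrt(34) ≈ -19171.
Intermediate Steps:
sqrt(s(A(1, 1)) + 9) - 127*151 = sqrt((-4 - 1*1)**2 + 9) - 127*151 = sqrt((-4 - 1)**2 + 9) - 19177 = sqrt((-5)**2 + 9) - 19177 = sqrt(25 + 9) - 19177 = sqrt(34) - 19177 = -19177 + sqrt(34)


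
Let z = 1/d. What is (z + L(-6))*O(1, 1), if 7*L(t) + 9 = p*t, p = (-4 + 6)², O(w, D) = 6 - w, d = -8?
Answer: -1355/56 ≈ -24.196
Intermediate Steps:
z = -⅛ (z = 1/(-8) = -⅛ ≈ -0.12500)
p = 4 (p = 2² = 4)
L(t) = -9/7 + 4*t/7 (L(t) = -9/7 + (4*t)/7 = -9/7 + 4*t/7)
(z + L(-6))*O(1, 1) = (-⅛ + (-9/7 + (4/7)*(-6)))*(6 - 1*1) = (-⅛ + (-9/7 - 24/7))*(6 - 1) = (-⅛ - 33/7)*5 = -271/56*5 = -1355/56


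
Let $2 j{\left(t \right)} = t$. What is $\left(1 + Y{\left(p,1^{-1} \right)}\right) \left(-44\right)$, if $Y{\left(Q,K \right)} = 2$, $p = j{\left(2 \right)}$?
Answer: $-132$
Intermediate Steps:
$j{\left(t \right)} = \frac{t}{2}$
$p = 1$ ($p = \frac{1}{2} \cdot 2 = 1$)
$\left(1 + Y{\left(p,1^{-1} \right)}\right) \left(-44\right) = \left(1 + 2\right) \left(-44\right) = 3 \left(-44\right) = -132$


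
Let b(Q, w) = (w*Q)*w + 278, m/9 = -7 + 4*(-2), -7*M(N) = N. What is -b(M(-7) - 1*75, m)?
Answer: 1348372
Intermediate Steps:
M(N) = -N/7
m = -135 (m = 9*(-7 + 4*(-2)) = 9*(-7 - 8) = 9*(-15) = -135)
b(Q, w) = 278 + Q*w² (b(Q, w) = (Q*w)*w + 278 = Q*w² + 278 = 278 + Q*w²)
-b(M(-7) - 1*75, m) = -(278 + (-⅐*(-7) - 1*75)*(-135)²) = -(278 + (1 - 75)*18225) = -(278 - 74*18225) = -(278 - 1348650) = -1*(-1348372) = 1348372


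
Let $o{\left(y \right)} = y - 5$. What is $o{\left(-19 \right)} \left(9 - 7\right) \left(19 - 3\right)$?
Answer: $-768$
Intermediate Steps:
$o{\left(y \right)} = -5 + y$
$o{\left(-19 \right)} \left(9 - 7\right) \left(19 - 3\right) = \left(-5 - 19\right) \left(9 - 7\right) \left(19 - 3\right) = - 24 \cdot 2 \cdot 16 = \left(-24\right) 32 = -768$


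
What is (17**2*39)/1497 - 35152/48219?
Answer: 163617935/24061281 ≈ 6.8000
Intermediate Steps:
(17**2*39)/1497 - 35152/48219 = (289*39)*(1/1497) - 35152*1/48219 = 11271*(1/1497) - 35152/48219 = 3757/499 - 35152/48219 = 163617935/24061281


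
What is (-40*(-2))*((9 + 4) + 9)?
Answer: 1760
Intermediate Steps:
(-40*(-2))*((9 + 4) + 9) = 80*(13 + 9) = 80*22 = 1760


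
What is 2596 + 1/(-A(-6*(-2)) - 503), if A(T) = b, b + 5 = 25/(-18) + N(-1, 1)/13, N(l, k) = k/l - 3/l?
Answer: 301766594/116243 ≈ 2596.0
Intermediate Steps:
N(l, k) = -3/l + k/l
b = -1459/234 (b = -5 + (25/(-18) + ((-3 + 1)/(-1))/13) = -5 + (25*(-1/18) - 1*(-2)*(1/13)) = -5 + (-25/18 + 2*(1/13)) = -5 + (-25/18 + 2/13) = -5 - 289/234 = -1459/234 ≈ -6.2350)
A(T) = -1459/234
2596 + 1/(-A(-6*(-2)) - 503) = 2596 + 1/(-1*(-1459/234) - 503) = 2596 + 1/(1459/234 - 503) = 2596 + 1/(-116243/234) = 2596 - 234/116243 = 301766594/116243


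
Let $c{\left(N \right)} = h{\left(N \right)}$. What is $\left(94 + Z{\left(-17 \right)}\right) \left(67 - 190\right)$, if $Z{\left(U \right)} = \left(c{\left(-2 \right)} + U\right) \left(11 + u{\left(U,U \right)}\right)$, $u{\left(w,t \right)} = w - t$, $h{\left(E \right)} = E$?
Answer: $14145$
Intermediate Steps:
$c{\left(N \right)} = N$
$Z{\left(U \right)} = -22 + 11 U$ ($Z{\left(U \right)} = \left(-2 + U\right) \left(11 + \left(U - U\right)\right) = \left(-2 + U\right) \left(11 + 0\right) = \left(-2 + U\right) 11 = -22 + 11 U$)
$\left(94 + Z{\left(-17 \right)}\right) \left(67 - 190\right) = \left(94 + \left(-22 + 11 \left(-17\right)\right)\right) \left(67 - 190\right) = \left(94 - 209\right) \left(-123\right) = \left(-115\right) \left(-123\right) = 14145$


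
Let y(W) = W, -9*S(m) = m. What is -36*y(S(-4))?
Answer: -16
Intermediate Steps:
S(m) = -m/9
-36*y(S(-4)) = -(-4)*(-4) = -36*4/9 = -16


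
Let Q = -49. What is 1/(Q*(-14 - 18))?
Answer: 1/1568 ≈ 0.00063775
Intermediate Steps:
1/(Q*(-14 - 18)) = 1/(-49*(-14 - 18)) = 1/(-49*(-32)) = 1/1568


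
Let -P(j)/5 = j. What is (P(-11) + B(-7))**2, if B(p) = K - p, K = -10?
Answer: 2704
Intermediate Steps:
P(j) = -5*j
B(p) = -10 - p
(P(-11) + B(-7))**2 = (-5*(-11) + (-10 - 1*(-7)))**2 = (55 + (-10 + 7))**2 = (55 - 3)**2 = 52**2 = 2704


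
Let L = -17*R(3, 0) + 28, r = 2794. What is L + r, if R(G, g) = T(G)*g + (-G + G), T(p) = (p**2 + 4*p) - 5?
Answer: 2822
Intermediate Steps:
T(p) = -5 + p**2 + 4*p
R(G, g) = g*(-5 + G**2 + 4*G) (R(G, g) = (-5 + G**2 + 4*G)*g + (-G + G) = g*(-5 + G**2 + 4*G) + 0 = g*(-5 + G**2 + 4*G))
L = 28 (L = -0*(-5 + 3**2 + 4*3) + 28 = -0*(-5 + 9 + 12) + 28 = -0*16 + 28 = -17*0 + 28 = 0 + 28 = 28)
L + r = 28 + 2794 = 2822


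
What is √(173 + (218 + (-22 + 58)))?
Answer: √427 ≈ 20.664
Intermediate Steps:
√(173 + (218 + (-22 + 58))) = √(173 + (218 + 36)) = √(173 + 254) = √427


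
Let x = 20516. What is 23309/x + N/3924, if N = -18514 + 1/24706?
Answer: -197901035537/55248644264 ≈ -3.5820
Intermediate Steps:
N = -457406883/24706 (N = -18514 + 1/24706 = -457406883/24706 ≈ -18514.)
23309/x + N/3924 = 23309/20516 - 457406883/24706/3924 = 23309*(1/20516) - 457406883/24706*1/3924 = 23309/20516 - 50822987/10771816 = -197901035537/55248644264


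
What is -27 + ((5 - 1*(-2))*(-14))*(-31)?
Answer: 3011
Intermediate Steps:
-27 + ((5 - 1*(-2))*(-14))*(-31) = -27 + ((5 + 2)*(-14))*(-31) = -27 + (7*(-14))*(-31) = -27 - 98*(-31) = -27 + 3038 = 3011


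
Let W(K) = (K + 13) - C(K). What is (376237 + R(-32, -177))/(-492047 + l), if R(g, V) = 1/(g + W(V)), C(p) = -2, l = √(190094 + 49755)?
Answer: -35914499212919/46969342009840 - 72989977*√239849/46969342009840 ≈ -0.76540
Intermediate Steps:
l = √239849 ≈ 489.74
W(K) = 15 + K (W(K) = (K + 13) - 1*(-2) = (13 + K) + 2 = 15 + K)
R(g, V) = 1/(15 + V + g) (R(g, V) = 1/(g + (15 + V)) = 1/(15 + V + g))
(376237 + R(-32, -177))/(-492047 + l) = (376237 + 1/(15 - 177 - 32))/(-492047 + √239849) = (376237 + 1/(-194))/(-492047 + √239849) = (376237 - 1/194)/(-492047 + √239849) = 72989977/(194*(-492047 + √239849))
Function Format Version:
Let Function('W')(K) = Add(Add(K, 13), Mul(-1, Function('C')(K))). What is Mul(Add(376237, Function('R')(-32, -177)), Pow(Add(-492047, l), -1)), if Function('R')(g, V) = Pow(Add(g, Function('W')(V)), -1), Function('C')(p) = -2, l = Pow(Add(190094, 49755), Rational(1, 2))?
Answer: Add(Rational(-35914499212919, 46969342009840), Mul(Rational(-72989977, 46969342009840), Pow(239849, Rational(1, 2)))) ≈ -0.76540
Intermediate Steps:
l = Pow(239849, Rational(1, 2)) ≈ 489.74
Function('W')(K) = Add(15, K) (Function('W')(K) = Add(Add(K, 13), Mul(-1, -2)) = Add(Add(13, K), 2) = Add(15, K))
Function('R')(g, V) = Pow(Add(15, V, g), -1) (Function('R')(g, V) = Pow(Add(g, Add(15, V)), -1) = Pow(Add(15, V, g), -1))
Mul(Add(376237, Function('R')(-32, -177)), Pow(Add(-492047, l), -1)) = Mul(Add(376237, Pow(Add(15, -177, -32), -1)), Pow(Add(-492047, Pow(239849, Rational(1, 2))), -1)) = Mul(Add(376237, Pow(-194, -1)), Pow(Add(-492047, Pow(239849, Rational(1, 2))), -1)) = Mul(Add(376237, Rational(-1, 194)), Pow(Add(-492047, Pow(239849, Rational(1, 2))), -1)) = Mul(Rational(72989977, 194), Pow(Add(-492047, Pow(239849, Rational(1, 2))), -1))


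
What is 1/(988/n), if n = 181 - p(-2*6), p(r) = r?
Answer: 193/988 ≈ 0.19534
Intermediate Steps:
n = 193 (n = 181 - (-2)*6 = 181 - 1*(-12) = 181 + 12 = 193)
1/(988/n) = 1/(988/193) = 193/988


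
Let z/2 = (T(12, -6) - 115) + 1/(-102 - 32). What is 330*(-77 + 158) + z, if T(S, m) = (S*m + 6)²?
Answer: 2359203/67 ≈ 35212.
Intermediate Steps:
T(S, m) = (6 + S*m)²
z = 568293/67 (z = 2*(((6 + 12*(-6))² - 115) + 1/(-102 - 32)) = 2*(((6 - 72)² - 115) + 1/(-134)) = 2*(((-66)² - 115) - 1/134) = 2*((4356 - 115) - 1/134) = 2*(4241 - 1/134) = 2*(568293/134) = 568293/67 ≈ 8482.0)
330*(-77 + 158) + z = 330*(-77 + 158) + 568293/67 = 330*81 + 568293/67 = 26730 + 568293/67 = 2359203/67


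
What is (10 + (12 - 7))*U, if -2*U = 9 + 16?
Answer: -375/2 ≈ -187.50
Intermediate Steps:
U = -25/2 (U = -(9 + 16)/2 = -1/2*25 = -25/2 ≈ -12.500)
(10 + (12 - 7))*U = (10 + (12 - 7))*(-25/2) = (10 + 5)*(-25/2) = 15*(-25/2) = -375/2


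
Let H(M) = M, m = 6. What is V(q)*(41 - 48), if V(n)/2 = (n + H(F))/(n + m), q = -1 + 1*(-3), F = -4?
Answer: 56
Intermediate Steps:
q = -4 (q = -1 - 3 = -4)
V(n) = 2*(-4 + n)/(6 + n) (V(n) = 2*((n - 4)/(n + 6)) = 2*((-4 + n)/(6 + n)) = 2*(-4 + n)/(6 + n))
V(q)*(41 - 48) = (2*(-4 - 4)/(6 - 4))*(41 - 48) = (2*(-8)/2)*(-7) = (2*(½)*(-8))*(-7) = -8*(-7) = 56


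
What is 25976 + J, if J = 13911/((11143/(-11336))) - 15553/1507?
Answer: 1639522225/138781 ≈ 11814.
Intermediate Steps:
J = -1965453031/138781 (J = 13911/((11143*(-1/11336))) - 15553*1/1507 = 13911/(-11143/11336) - 15553/1507 = 13911*(-11336/11143) - 15553/1507 = -157695096/11143 - 15553/1507 = -1965453031/138781 ≈ -14162.)
25976 + J = 25976 - 1965453031/138781 = 1639522225/138781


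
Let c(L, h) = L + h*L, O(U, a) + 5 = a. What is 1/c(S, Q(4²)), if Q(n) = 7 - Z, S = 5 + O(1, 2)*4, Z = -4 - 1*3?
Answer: -1/105 ≈ -0.0095238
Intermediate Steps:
O(U, a) = -5 + a
Z = -7 (Z = -4 - 3 = -7)
S = -7 (S = 5 + (-5 + 2)*4 = 5 - 3*4 = 5 - 12 = -7)
Q(n) = 14 (Q(n) = 7 - 1*(-7) = 7 + 7 = 14)
c(L, h) = L + L*h
1/c(S, Q(4²)) = 1/(-7*(1 + 14)) = 1/(-7*15) = 1/(-105) = -1/105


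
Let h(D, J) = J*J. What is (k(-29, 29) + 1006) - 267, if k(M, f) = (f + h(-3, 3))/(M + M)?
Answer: 21412/29 ≈ 738.34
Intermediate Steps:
h(D, J) = J²
k(M, f) = (9 + f)/(2*M) (k(M, f) = (f + 3²)/(M + M) = (f + 9)/((2*M)) = (9 + f)*(1/(2*M)) = (9 + f)/(2*M))
(k(-29, 29) + 1006) - 267 = ((½)*(9 + 29)/(-29) + 1006) - 267 = ((½)*(-1/29)*38 + 1006) - 267 = (-19/29 + 1006) - 267 = 29155/29 - 267 = 21412/29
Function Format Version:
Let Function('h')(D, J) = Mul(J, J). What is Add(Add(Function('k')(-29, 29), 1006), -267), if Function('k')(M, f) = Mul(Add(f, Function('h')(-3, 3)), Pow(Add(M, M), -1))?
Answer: Rational(21412, 29) ≈ 738.34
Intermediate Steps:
Function('h')(D, J) = Pow(J, 2)
Function('k')(M, f) = Mul(Rational(1, 2), Pow(M, -1), Add(9, f)) (Function('k')(M, f) = Mul(Add(f, Pow(3, 2)), Pow(Add(M, M), -1)) = Mul(Add(f, 9), Pow(Mul(2, M), -1)) = Mul(Add(9, f), Mul(Rational(1, 2), Pow(M, -1))) = Mul(Rational(1, 2), Pow(M, -1), Add(9, f)))
Add(Add(Function('k')(-29, 29), 1006), -267) = Add(Add(Mul(Rational(1, 2), Pow(-29, -1), Add(9, 29)), 1006), -267) = Add(Add(Mul(Rational(1, 2), Rational(-1, 29), 38), 1006), -267) = Add(Add(Rational(-19, 29), 1006), -267) = Add(Rational(29155, 29), -267) = Rational(21412, 29)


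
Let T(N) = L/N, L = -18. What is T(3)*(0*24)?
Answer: 0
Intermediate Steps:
T(N) = -18/N
T(3)*(0*24) = (-18/3)*(0*24) = -18*⅓*0 = -6*0 = 0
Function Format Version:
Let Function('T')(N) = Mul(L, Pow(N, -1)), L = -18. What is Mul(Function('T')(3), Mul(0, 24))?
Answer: 0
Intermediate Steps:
Function('T')(N) = Mul(-18, Pow(N, -1))
Mul(Function('T')(3), Mul(0, 24)) = Mul(Mul(-18, Pow(3, -1)), Mul(0, 24)) = Mul(Mul(-18, Rational(1, 3)), 0) = Mul(-6, 0) = 0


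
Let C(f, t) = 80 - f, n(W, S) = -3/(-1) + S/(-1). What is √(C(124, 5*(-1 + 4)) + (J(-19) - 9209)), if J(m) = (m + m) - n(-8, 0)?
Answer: I*√9294 ≈ 96.405*I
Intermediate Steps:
n(W, S) = 3 - S (n(W, S) = -3*(-1) + S*(-1) = 3 - S)
J(m) = -3 + 2*m (J(m) = (m + m) - (3 - 1*0) = 2*m - (3 + 0) = 2*m - 1*3 = 2*m - 3 = -3 + 2*m)
√(C(124, 5*(-1 + 4)) + (J(-19) - 9209)) = √((80 - 1*124) + ((-3 + 2*(-19)) - 9209)) = √((80 - 124) + ((-3 - 38) - 9209)) = √(-44 + (-41 - 9209)) = √(-44 - 9250) = √(-9294) = I*√9294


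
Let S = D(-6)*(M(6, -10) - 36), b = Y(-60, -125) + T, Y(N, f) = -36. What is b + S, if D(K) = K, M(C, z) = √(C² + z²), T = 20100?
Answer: 20280 - 12*√34 ≈ 20210.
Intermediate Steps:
b = 20064 (b = -36 + 20100 = 20064)
S = 216 - 12*√34 (S = -6*(√(6² + (-10)²) - 36) = -6*(√(36 + 100) - 36) = -6*(√136 - 36) = -6*(2*√34 - 36) = -6*(-36 + 2*√34) = 216 - 12*√34 ≈ 146.03)
b + S = 20064 + (216 - 12*√34) = 20280 - 12*√34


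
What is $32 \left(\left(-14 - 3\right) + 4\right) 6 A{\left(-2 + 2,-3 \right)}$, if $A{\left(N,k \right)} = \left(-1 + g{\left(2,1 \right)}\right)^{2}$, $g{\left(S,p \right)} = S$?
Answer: $-2496$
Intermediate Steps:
$A{\left(N,k \right)} = 1$ ($A{\left(N,k \right)} = \left(-1 + 2\right)^{2} = 1^{2} = 1$)
$32 \left(\left(-14 - 3\right) + 4\right) 6 A{\left(-2 + 2,-3 \right)} = 32 \left(\left(-14 - 3\right) + 4\right) 6 \cdot 1 = 32 \left(-17 + 4\right) 6 = 32 \left(-13\right) 6 = \left(-416\right) 6 = -2496$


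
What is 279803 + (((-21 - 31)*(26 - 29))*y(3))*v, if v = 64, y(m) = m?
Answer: 309755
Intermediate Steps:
279803 + (((-21 - 31)*(26 - 29))*y(3))*v = 279803 + (((-21 - 31)*(26 - 29))*3)*64 = 279803 + (-52*(-3)*3)*64 = 279803 + (156*3)*64 = 279803 + 468*64 = 279803 + 29952 = 309755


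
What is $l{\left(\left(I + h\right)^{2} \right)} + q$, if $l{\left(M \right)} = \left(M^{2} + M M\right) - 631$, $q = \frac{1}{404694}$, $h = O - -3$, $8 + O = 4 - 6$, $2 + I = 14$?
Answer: $\frac{250505587}{404694} \approx 619.0$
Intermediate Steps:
$I = 12$ ($I = -2 + 14 = 12$)
$O = -10$ ($O = -8 + \left(4 - 6\right) = -8 - 2 = -10$)
$h = -7$ ($h = -10 - -3 = -10 + 3 = -7$)
$q = \frac{1}{404694} \approx 2.471 \cdot 10^{-6}$
$l{\left(M \right)} = -631 + 2 M^{2}$ ($l{\left(M \right)} = \left(M^{2} + M^{2}\right) - 631 = 2 M^{2} - 631 = -631 + 2 M^{2}$)
$l{\left(\left(I + h\right)^{2} \right)} + q = \left(-631 + 2 \left(\left(12 - 7\right)^{2}\right)^{2}\right) + \frac{1}{404694} = \left(-631 + 2 \left(5^{2}\right)^{2}\right) + \frac{1}{404694} = \left(-631 + 2 \cdot 25^{2}\right) + \frac{1}{404694} = \left(-631 + 2 \cdot 625\right) + \frac{1}{404694} = \left(-631 + 1250\right) + \frac{1}{404694} = 619 + \frac{1}{404694} = \frac{250505587}{404694}$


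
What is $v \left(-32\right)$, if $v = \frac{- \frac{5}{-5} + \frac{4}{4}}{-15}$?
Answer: $\frac{64}{15} \approx 4.2667$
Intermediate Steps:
$v = - \frac{2}{15}$ ($v = \left(\left(-5\right) \left(- \frac{1}{5}\right) + 4 \cdot \frac{1}{4}\right) \left(- \frac{1}{15}\right) = \left(1 + 1\right) \left(- \frac{1}{15}\right) = 2 \left(- \frac{1}{15}\right) = - \frac{2}{15} \approx -0.13333$)
$v \left(-32\right) = \left(- \frac{2}{15}\right) \left(-32\right) = \frac{64}{15}$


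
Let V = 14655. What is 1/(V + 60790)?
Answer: 1/75445 ≈ 1.3255e-5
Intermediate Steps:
1/(V + 60790) = 1/(14655 + 60790) = 1/75445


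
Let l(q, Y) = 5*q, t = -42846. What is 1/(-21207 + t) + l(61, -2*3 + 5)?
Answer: 19536164/64053 ≈ 305.00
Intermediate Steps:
1/(-21207 + t) + l(61, -2*3 + 5) = 1/(-21207 - 42846) + 5*61 = 1/(-64053) + 305 = -1/64053 + 305 = 19536164/64053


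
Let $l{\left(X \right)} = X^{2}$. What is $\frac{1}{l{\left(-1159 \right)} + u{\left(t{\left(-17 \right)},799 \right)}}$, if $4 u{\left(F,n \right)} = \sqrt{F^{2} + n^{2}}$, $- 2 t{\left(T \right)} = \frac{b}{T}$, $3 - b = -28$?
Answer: $\frac{24845325376}{33374252778406139} - \frac{52904 \sqrt{4877}}{33374252778406139} \approx 7.4434 \cdot 10^{-7}$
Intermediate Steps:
$b = 31$ ($b = 3 - -28 = 3 + 28 = 31$)
$t{\left(T \right)} = - \frac{31}{2 T}$ ($t{\left(T \right)} = - \frac{31 \frac{1}{T}}{2} = - \frac{31}{2 T}$)
$u{\left(F,n \right)} = \frac{\sqrt{F^{2} + n^{2}}}{4}$
$\frac{1}{l{\left(-1159 \right)} + u{\left(t{\left(-17 \right)},799 \right)}} = \frac{1}{\left(-1159\right)^{2} + \frac{\sqrt{\left(- \frac{31}{2 \left(-17\right)}\right)^{2} + 799^{2}}}{4}} = \frac{1}{1343281 + \frac{\sqrt{\left(\left(- \frac{31}{2}\right) \left(- \frac{1}{17}\right)\right)^{2} + 638401}}{4}} = \frac{1}{1343281 + \frac{\sqrt{\left(\frac{31}{34}\right)^{2} + 638401}}{4}} = \frac{1}{1343281 + \frac{\sqrt{\frac{961}{1156} + 638401}}{4}} = \frac{1}{1343281 + \frac{\sqrt{\frac{737992517}{1156}}}{4}} = \frac{1}{1343281 + \frac{\frac{389}{34} \sqrt{4877}}{4}} = \frac{1}{1343281 + \frac{389 \sqrt{4877}}{136}}$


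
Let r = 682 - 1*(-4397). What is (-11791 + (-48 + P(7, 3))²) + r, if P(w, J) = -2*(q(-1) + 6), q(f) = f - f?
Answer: -3112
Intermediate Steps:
q(f) = 0
P(w, J) = -12 (P(w, J) = -2*(0 + 6) = -2*6 = -12)
r = 5079 (r = 682 + 4397 = 5079)
(-11791 + (-48 + P(7, 3))²) + r = (-11791 + (-48 - 12)²) + 5079 = (-11791 + (-60)²) + 5079 = (-11791 + 3600) + 5079 = -8191 + 5079 = -3112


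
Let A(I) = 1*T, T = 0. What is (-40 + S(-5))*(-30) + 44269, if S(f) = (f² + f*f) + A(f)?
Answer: 43969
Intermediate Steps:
A(I) = 0 (A(I) = 1*0 = 0)
S(f) = 2*f² (S(f) = (f² + f*f) + 0 = (f² + f²) + 0 = 2*f² + 0 = 2*f²)
(-40 + S(-5))*(-30) + 44269 = (-40 + 2*(-5)²)*(-30) + 44269 = (-40 + 2*25)*(-30) + 44269 = (-40 + 50)*(-30) + 44269 = 10*(-30) + 44269 = -300 + 44269 = 43969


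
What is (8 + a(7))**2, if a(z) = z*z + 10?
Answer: 4489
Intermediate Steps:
a(z) = 10 + z**2 (a(z) = z**2 + 10 = 10 + z**2)
(8 + a(7))**2 = (8 + (10 + 7**2))**2 = (8 + (10 + 49))**2 = (8 + 59)**2 = 67**2 = 4489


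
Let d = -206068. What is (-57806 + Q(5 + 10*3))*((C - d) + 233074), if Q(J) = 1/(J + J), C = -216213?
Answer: -128866305893/10 ≈ -1.2887e+10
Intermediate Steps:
Q(J) = 1/(2*J)
(-57806 + Q(5 + 10*3))*((C - d) + 233074) = (-57806 + 1/(2*(5 + 10*3)))*((-216213 - 1*(-206068)) + 233074) = (-57806 + 1/(2*(5 + 30)))*((-216213 + 206068) + 233074) = (-57806 + (1/2)/35)*(-10145 + 233074) = (-57806 + (1/2)*(1/35))*222929 = (-57806 + 1/70)*222929 = -4046419/70*222929 = -128866305893/10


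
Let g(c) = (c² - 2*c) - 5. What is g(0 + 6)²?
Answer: 361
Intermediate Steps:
g(c) = -5 + c² - 2*c
g(0 + 6)² = (-5 + (0 + 6)² - 2*(0 + 6))² = (-5 + 6² - 2*6)² = (-5 + 36 - 12)² = 19² = 361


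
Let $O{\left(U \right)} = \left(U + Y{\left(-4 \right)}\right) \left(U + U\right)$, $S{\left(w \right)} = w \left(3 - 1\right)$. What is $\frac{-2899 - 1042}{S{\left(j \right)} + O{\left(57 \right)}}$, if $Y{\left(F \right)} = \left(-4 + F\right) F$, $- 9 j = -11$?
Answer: $- \frac{5067}{13048} \approx -0.38834$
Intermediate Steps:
$j = \frac{11}{9}$ ($j = \left(- \frac{1}{9}\right) \left(-11\right) = \frac{11}{9} \approx 1.2222$)
$Y{\left(F \right)} = F \left(-4 + F\right)$
$S{\left(w \right)} = 2 w$ ($S{\left(w \right)} = w 2 = 2 w$)
$O{\left(U \right)} = 2 U \left(32 + U\right)$ ($O{\left(U \right)} = \left(U - 4 \left(-4 - 4\right)\right) \left(U + U\right) = \left(U - -32\right) 2 U = \left(U + 32\right) 2 U = \left(32 + U\right) 2 U = 2 U \left(32 + U\right)$)
$\frac{-2899 - 1042}{S{\left(j \right)} + O{\left(57 \right)}} = \frac{-2899 - 1042}{2 \cdot \frac{11}{9} + 2 \cdot 57 \left(32 + 57\right)} = - \frac{3941}{\frac{22}{9} + 2 \cdot 57 \cdot 89} = - \frac{3941}{\frac{22}{9} + 10146} = - \frac{3941}{\frac{91336}{9}} = \left(-3941\right) \frac{9}{91336} = - \frac{5067}{13048}$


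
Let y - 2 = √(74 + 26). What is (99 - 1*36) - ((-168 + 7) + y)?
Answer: 212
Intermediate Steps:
y = 12 (y = 2 + √(74 + 26) = 2 + √100 = 2 + 10 = 12)
(99 - 1*36) - ((-168 + 7) + y) = (99 - 1*36) - ((-168 + 7) + 12) = (99 - 36) - (-161 + 12) = 63 - 1*(-149) = 63 + 149 = 212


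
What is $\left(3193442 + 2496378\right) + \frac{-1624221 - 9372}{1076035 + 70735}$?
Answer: $\frac{6524913247807}{1146770} \approx 5.6898 \cdot 10^{6}$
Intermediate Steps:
$\left(3193442 + 2496378\right) + \frac{-1624221 - 9372}{1076035 + 70735} = 5689820 + \frac{-1624221 - 9372}{1146770} = 5689820 - \frac{1633593}{1146770} = \frac{6524913247807}{1146770}$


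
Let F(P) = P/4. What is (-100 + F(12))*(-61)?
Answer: 5917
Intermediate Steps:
F(P) = P/4 (F(P) = P*(¼) = P/4)
(-100 + F(12))*(-61) = (-100 + (¼)*12)*(-61) = (-100 + 3)*(-61) = -97*(-61) = 5917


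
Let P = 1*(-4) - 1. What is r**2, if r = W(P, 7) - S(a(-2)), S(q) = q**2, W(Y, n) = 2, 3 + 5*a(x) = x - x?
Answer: 1681/625 ≈ 2.6896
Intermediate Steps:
a(x) = -3/5 (a(x) = -3/5 + (x - x)/5 = -3/5 + (1/5)*0 = -3/5 + 0 = -3/5)
P = -5 (P = -4 - 1 = -5)
r = 41/25 (r = 2 - (-3/5)**2 = 2 - 1*9/25 = 2 - 9/25 = 41/25 ≈ 1.6400)
r**2 = (41/25)**2 = 1681/625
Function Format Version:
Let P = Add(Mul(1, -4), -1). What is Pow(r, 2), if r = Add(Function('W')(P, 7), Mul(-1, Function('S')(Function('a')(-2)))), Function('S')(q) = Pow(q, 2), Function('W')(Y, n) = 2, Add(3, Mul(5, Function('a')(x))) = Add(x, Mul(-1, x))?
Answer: Rational(1681, 625) ≈ 2.6896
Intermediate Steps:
Function('a')(x) = Rational(-3, 5) (Function('a')(x) = Add(Rational(-3, 5), Mul(Rational(1, 5), Add(x, Mul(-1, x)))) = Add(Rational(-3, 5), Mul(Rational(1, 5), 0)) = Add(Rational(-3, 5), 0) = Rational(-3, 5))
P = -5 (P = Add(-4, -1) = -5)
r = Rational(41, 25) (r = Add(2, Mul(-1, Pow(Rational(-3, 5), 2))) = Add(2, Mul(-1, Rational(9, 25))) = Add(2, Rational(-9, 25)) = Rational(41, 25) ≈ 1.6400)
Pow(r, 2) = Pow(Rational(41, 25), 2) = Rational(1681, 625)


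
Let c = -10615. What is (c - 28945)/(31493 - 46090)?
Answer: 39560/14597 ≈ 2.7101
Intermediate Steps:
(c - 28945)/(31493 - 46090) = (-10615 - 28945)/(31493 - 46090) = -39560/(-14597) = -39560*(-1/14597) = 39560/14597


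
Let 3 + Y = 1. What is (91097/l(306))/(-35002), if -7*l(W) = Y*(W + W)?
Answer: -637679/42842448 ≈ -0.014884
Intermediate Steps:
Y = -2 (Y = -3 + 1 = -2)
l(W) = 4*W/7 (l(W) = -(-2)*(W + W)/7 = -(-2)*2*W/7 = -(-4)*W/7 = 4*W/7)
(91097/l(306))/(-35002) = (91097/(((4/7)*306)))/(-35002) = (91097/(1224/7))*(-1/35002) = (91097*(7/1224))*(-1/35002) = (637679/1224)*(-1/35002) = -637679/42842448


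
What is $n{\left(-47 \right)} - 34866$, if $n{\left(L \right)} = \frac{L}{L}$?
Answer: $-34865$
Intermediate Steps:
$n{\left(L \right)} = 1$
$n{\left(-47 \right)} - 34866 = 1 - 34866 = -34865$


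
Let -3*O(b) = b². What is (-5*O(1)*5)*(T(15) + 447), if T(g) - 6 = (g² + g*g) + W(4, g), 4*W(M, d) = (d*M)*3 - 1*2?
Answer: 47375/6 ≈ 7895.8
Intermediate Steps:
O(b) = -b²/3
W(M, d) = -½ + 3*M*d/4 (W(M, d) = ((d*M)*3 - 1*2)/4 = ((M*d)*3 - 2)/4 = (3*M*d - 2)/4 = (-2 + 3*M*d)/4 = -½ + 3*M*d/4)
T(g) = 11/2 + 2*g² + 3*g (T(g) = 6 + ((g² + g*g) + (-½ + (¾)*4*g)) = 6 + ((g² + g²) + (-½ + 3*g)) = 6 + (2*g² + (-½ + 3*g)) = 6 + (-½ + 2*g² + 3*g) = 11/2 + 2*g² + 3*g)
(-5*O(1)*5)*(T(15) + 447) = (-(-5)*1²/3*5)*((11/2 + 2*15² + 3*15) + 447) = (-(-5)/3*5)*((11/2 + 2*225 + 45) + 447) = (-5*(-⅓)*5)*((11/2 + 450 + 45) + 447) = ((5/3)*5)*(1001/2 + 447) = (25/3)*(1895/2) = 47375/6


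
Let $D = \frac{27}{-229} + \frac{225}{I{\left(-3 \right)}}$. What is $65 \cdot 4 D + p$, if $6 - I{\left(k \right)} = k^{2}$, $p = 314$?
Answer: $- \frac{4400614}{229} \approx -19217.0$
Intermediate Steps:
$I{\left(k \right)} = 6 - k^{2}$
$D = - \frac{17202}{229}$ ($D = \frac{27}{-229} + \frac{225}{6 - \left(-3\right)^{2}} = 27 \left(- \frac{1}{229}\right) + \frac{225}{6 - 9} = - \frac{27}{229} + \frac{225}{6 - 9} = - \frac{27}{229} + \frac{225}{-3} = - \frac{27}{229} + 225 \left(- \frac{1}{3}\right) = - \frac{27}{229} - 75 = - \frac{17202}{229} \approx -75.118$)
$65 \cdot 4 D + p = 65 \cdot 4 \left(- \frac{17202}{229}\right) + 314 = 260 \left(- \frac{17202}{229}\right) + 314 = - \frac{4472520}{229} + 314 = - \frac{4400614}{229}$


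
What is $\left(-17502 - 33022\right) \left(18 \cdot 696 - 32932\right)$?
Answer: $1030891696$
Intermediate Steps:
$\left(-17502 - 33022\right) \left(18 \cdot 696 - 32932\right) = - 50524 \left(12528 - 32932\right) = \left(-50524\right) \left(-20404\right) = 1030891696$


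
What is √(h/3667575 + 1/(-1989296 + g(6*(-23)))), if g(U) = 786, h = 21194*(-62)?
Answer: I*√30490164967591111364526/291720382530 ≈ 0.59857*I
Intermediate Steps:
h = -1314028
√(h/3667575 + 1/(-1989296 + g(6*(-23)))) = √(-1314028/3667575 + 1/(-1989296 + 786)) = √(-1314028*1/3667575 + 1/(-1988510)) = √(-1314028/3667575 - 1/1988510) = √(-522592297171/1458601912650) = I*√30490164967591111364526/291720382530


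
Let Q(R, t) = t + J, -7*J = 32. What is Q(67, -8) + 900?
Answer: 6212/7 ≈ 887.43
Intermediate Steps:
J = -32/7 (J = -⅐*32 = -32/7 ≈ -4.5714)
Q(R, t) = -32/7 + t (Q(R, t) = t - 32/7 = -32/7 + t)
Q(67, -8) + 900 = (-32/7 - 8) + 900 = -88/7 + 900 = 6212/7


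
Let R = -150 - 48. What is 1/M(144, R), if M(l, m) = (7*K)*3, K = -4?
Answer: -1/84 ≈ -0.011905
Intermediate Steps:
R = -198
M(l, m) = -84 (M(l, m) = (7*(-4))*3 = -28*3 = -84)
1/M(144, R) = 1/(-84) = -1/84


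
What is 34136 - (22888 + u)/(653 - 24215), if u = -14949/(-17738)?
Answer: 14267299921109/417942756 ≈ 34137.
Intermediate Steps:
u = 14949/17738 (u = -14949*(-1/17738) = 14949/17738 ≈ 0.84277)
34136 - (22888 + u)/(653 - 24215) = 34136 - (22888 + 14949/17738)/(653 - 24215) = 34136 - 406002293/(17738*(-23562)) = 34136 - 406002293*(-1)/(17738*23562) = 34136 - 1*(-406002293/417942756) = 34136 + 406002293/417942756 = 14267299921109/417942756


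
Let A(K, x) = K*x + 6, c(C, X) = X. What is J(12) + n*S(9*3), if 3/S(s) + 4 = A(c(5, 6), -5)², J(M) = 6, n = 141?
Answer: 3855/572 ≈ 6.7395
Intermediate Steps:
A(K, x) = 6 + K*x
S(s) = 3/572 (S(s) = 3/(-4 + (6 + 6*(-5))²) = 3/(-4 + (6 - 30)²) = 3/(-4 + (-24)²) = 3/(-4 + 576) = 3/572)
J(12) + n*S(9*3) = 6 + 141*(3/572) = 6 + 423/572 = 3855/572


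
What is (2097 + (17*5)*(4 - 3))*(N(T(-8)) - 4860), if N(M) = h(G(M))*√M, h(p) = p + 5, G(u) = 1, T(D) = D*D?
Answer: -10499784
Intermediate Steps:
T(D) = D²
h(p) = 5 + p
N(M) = 6*√M (N(M) = (5 + 1)*√M = 6*√M)
(2097 + (17*5)*(4 - 3))*(N(T(-8)) - 4860) = (2097 + (17*5)*(4 - 3))*(6*√((-8)²) - 4860) = (2097 + 85*1)*(6*√64 - 4860) = (2097 + 85)*(6*8 - 4860) = 2182*(48 - 4860) = 2182*(-4812) = -10499784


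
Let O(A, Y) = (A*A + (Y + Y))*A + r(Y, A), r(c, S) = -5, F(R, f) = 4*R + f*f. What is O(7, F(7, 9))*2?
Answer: 3728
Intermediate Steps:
F(R, f) = f**2 + 4*R (F(R, f) = 4*R + f**2 = f**2 + 4*R)
O(A, Y) = -5 + A*(A**2 + 2*Y) (O(A, Y) = (A*A + (Y + Y))*A - 5 = (A**2 + 2*Y)*A - 5 = A*(A**2 + 2*Y) - 5 = -5 + A*(A**2 + 2*Y))
O(7, F(7, 9))*2 = (-5 + 7**3 + 2*7*(9**2 + 4*7))*2 = (-5 + 343 + 2*7*(81 + 28))*2 = (-5 + 343 + 2*7*109)*2 = (-5 + 343 + 1526)*2 = 1864*2 = 3728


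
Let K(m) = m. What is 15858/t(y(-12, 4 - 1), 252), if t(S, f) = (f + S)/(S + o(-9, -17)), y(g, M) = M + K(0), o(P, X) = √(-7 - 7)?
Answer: 15858/85 + 5286*I*√14/85 ≈ 186.56 + 232.69*I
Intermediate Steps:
o(P, X) = I*√14 (o(P, X) = √(-14) = I*√14)
y(g, M) = M (y(g, M) = M + 0 = M)
t(S, f) = (S + f)/(S + I*√14) (t(S, f) = (f + S)/(S + I*√14) = (S + f)/(S + I*√14))
15858/t(y(-12, 4 - 1), 252) = 15858/((((4 - 1) + 252)/((4 - 1) + I*√14))) = 15858/(((3 + 252)/(3 + I*√14))) = 15858/((255/(3 + I*√14))) = 15858*(1/85 + I*√14/255) = 15858/85 + 5286*I*√14/85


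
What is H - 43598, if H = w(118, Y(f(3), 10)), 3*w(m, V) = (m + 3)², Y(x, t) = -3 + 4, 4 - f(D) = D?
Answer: -116153/3 ≈ -38718.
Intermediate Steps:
f(D) = 4 - D
Y(x, t) = 1
w(m, V) = (3 + m)²/3 (w(m, V) = (m + 3)²/3 = (3 + m)²/3)
H = 14641/3 (H = (3 + 118)²/3 = (⅓)*121² = (⅓)*14641 = 14641/3 ≈ 4880.3)
H - 43598 = 14641/3 - 43598 = -116153/3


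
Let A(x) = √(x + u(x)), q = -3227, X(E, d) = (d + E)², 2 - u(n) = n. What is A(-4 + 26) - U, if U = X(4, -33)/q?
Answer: 841/3227 + √2 ≈ 1.6748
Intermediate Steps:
u(n) = 2 - n
X(E, d) = (E + d)²
U = -841/3227 (U = (4 - 33)²/(-3227) = (-29)²*(-1/3227) = 841*(-1/3227) = -841/3227 ≈ -0.26061)
A(x) = √2 (A(x) = √(x + (2 - x)) = √2)
A(-4 + 26) - U = √2 - 1*(-841/3227) = √2 + 841/3227 = 841/3227 + √2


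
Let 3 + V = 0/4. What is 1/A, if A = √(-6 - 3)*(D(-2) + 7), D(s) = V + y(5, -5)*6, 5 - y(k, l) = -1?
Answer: -I/120 ≈ -0.0083333*I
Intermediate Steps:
y(k, l) = 6 (y(k, l) = 5 - 1*(-1) = 5 + 1 = 6)
V = -3 (V = -3 + 0/4 = -3 + 0*(¼) = -3 + 0 = -3)
D(s) = 33 (D(s) = -3 + 6*6 = -3 + 36 = 33)
A = 120*I (A = √(-6 - 3)*(33 + 7) = √(-9)*40 = (3*I)*40 = 120*I ≈ 120.0*I)
1/A = 1/(120*I) = -I/120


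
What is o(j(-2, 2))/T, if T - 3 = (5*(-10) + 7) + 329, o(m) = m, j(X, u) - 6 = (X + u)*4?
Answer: 6/289 ≈ 0.020761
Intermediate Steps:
j(X, u) = 6 + 4*X + 4*u (j(X, u) = 6 + (X + u)*4 = 6 + (4*X + 4*u) = 6 + 4*X + 4*u)
T = 289 (T = 3 + ((5*(-10) + 7) + 329) = 3 + ((-50 + 7) + 329) = 3 + (-43 + 329) = 3 + 286 = 289)
o(j(-2, 2))/T = (6 + 4*(-2) + 4*2)/289 = (6 - 8 + 8)*(1/289) = 6*(1/289) = 6/289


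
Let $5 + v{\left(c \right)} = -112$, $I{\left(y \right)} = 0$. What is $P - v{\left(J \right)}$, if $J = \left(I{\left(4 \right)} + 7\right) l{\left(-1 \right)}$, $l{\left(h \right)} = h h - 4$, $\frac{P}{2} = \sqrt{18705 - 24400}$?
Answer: $117 + 2 i \sqrt{5695} \approx 117.0 + 150.93 i$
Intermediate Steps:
$P = 2 i \sqrt{5695}$ ($P = 2 \sqrt{18705 - 24400} = 2 \sqrt{-5695} = 2 i \sqrt{5695} \approx 150.93 i$)
$l{\left(h \right)} = -4 + h^{2}$ ($l{\left(h \right)} = h^{2} - 4 = -4 + h^{2}$)
$J = -21$ ($J = \left(0 + 7\right) \left(-4 + \left(-1\right)^{2}\right) = 7 \left(-4 + 1\right) = 7 \left(-3\right) = -21$)
$v{\left(c \right)} = -117$ ($v{\left(c \right)} = -5 - 112 = -117$)
$P - v{\left(J \right)} = 2 i \sqrt{5695} - -117 = 2 i \sqrt{5695} + 117 = 117 + 2 i \sqrt{5695}$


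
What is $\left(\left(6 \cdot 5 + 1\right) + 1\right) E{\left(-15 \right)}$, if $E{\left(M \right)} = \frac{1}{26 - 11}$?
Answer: $\frac{32}{15} \approx 2.1333$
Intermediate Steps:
$E{\left(M \right)} = \frac{1}{15}$
$\left(\left(6 \cdot 5 + 1\right) + 1\right) E{\left(-15 \right)} = \left(\left(6 \cdot 5 + 1\right) + 1\right) \frac{1}{15} = \left(\left(30 + 1\right) + 1\right) \frac{1}{15} = \left(31 + 1\right) \frac{1}{15} = 32 \cdot \frac{1}{15} = \frac{32}{15}$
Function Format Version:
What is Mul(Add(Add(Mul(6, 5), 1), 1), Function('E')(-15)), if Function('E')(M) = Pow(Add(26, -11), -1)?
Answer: Rational(32, 15) ≈ 2.1333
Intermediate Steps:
Function('E')(M) = Rational(1, 15) (Function('E')(M) = Pow(15, -1) = Rational(1, 15))
Mul(Add(Add(Mul(6, 5), 1), 1), Function('E')(-15)) = Mul(Add(Add(Mul(6, 5), 1), 1), Rational(1, 15)) = Mul(Add(Add(30, 1), 1), Rational(1, 15)) = Mul(Add(31, 1), Rational(1, 15)) = Mul(32, Rational(1, 15)) = Rational(32, 15)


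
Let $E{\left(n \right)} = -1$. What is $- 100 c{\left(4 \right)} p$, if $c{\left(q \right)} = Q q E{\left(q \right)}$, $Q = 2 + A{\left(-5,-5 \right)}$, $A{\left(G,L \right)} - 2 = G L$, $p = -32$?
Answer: $-371200$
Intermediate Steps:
$A{\left(G,L \right)} = 2 + G L$
$Q = 29$ ($Q = 2 + \left(2 - -25\right) = 2 + \left(2 + 25\right) = 2 + 27 = 29$)
$c{\left(q \right)} = - 29 q$ ($c{\left(q \right)} = 29 q \left(-1\right) = - 29 q$)
$- 100 c{\left(4 \right)} p = - 100 \left(\left(-29\right) 4\right) \left(-32\right) = \left(-100\right) \left(-116\right) \left(-32\right) = 11600 \left(-32\right) = -371200$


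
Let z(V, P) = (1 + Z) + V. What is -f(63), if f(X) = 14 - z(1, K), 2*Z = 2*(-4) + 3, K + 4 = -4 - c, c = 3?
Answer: -29/2 ≈ -14.500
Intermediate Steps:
K = -11 (K = -4 + (-4 - 1*3) = -4 + (-4 - 3) = -4 - 7 = -11)
Z = -5/2 (Z = (2*(-4) + 3)/2 = (-8 + 3)/2 = (½)*(-5) = -5/2 ≈ -2.5000)
z(V, P) = -3/2 + V (z(V, P) = (1 - 5/2) + V = -3/2 + V)
f(X) = 29/2 (f(X) = 14 - (-3/2 + 1) = 14 - 1*(-½) = 14 + ½ = 29/2)
-f(63) = -1*29/2 = -29/2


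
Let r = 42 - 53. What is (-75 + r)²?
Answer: 7396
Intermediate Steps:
r = -11
(-75 + r)² = (-75 - 11)² = (-86)² = 7396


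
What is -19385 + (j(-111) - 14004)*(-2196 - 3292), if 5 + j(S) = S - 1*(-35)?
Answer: 77279095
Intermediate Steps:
j(S) = 30 + S (j(S) = -5 + (S - 1*(-35)) = -5 + (S + 35) = -5 + (35 + S) = 30 + S)
-19385 + (j(-111) - 14004)*(-2196 - 3292) = -19385 + ((30 - 111) - 14004)*(-2196 - 3292) = -19385 + (-81 - 14004)*(-5488) = -19385 - 14085*(-5488) = -19385 + 77298480 = 77279095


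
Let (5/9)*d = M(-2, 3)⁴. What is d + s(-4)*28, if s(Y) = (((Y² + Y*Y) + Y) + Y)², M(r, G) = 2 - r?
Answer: 82944/5 ≈ 16589.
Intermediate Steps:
s(Y) = (2*Y + 2*Y²)² (s(Y) = (((Y² + Y²) + Y) + Y)² = ((2*Y² + Y) + Y)² = ((Y + 2*Y²) + Y)² = (2*Y + 2*Y²)²)
d = 2304/5 (d = 9*(2 - 1*(-2))⁴/5 = 9*(2 + 2)⁴/5 = (9/5)*4⁴ = (9/5)*256 = 2304/5 ≈ 460.80)
d + s(-4)*28 = 2304/5 + (4*(-4)²*(1 - 4)²)*28 = 2304/5 + (4*16*(-3)²)*28 = 2304/5 + (4*16*9)*28 = 2304/5 + 576*28 = 2304/5 + 16128 = 82944/5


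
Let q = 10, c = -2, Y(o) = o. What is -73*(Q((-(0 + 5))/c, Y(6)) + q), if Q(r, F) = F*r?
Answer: -1825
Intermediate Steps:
-73*(Q((-(0 + 5))/c, Y(6)) + q) = -73*(6*(-(0 + 5)/(-2)) + 10) = -73*(6*(-1*5*(-1/2)) + 10) = -73*(6*(-5*(-1/2)) + 10) = -73*(6*(5/2) + 10) = -73*(15 + 10) = -73*25 = -1825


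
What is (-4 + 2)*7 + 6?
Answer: -8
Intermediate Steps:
(-4 + 2)*7 + 6 = -2*7 + 6 = -14 + 6 = -8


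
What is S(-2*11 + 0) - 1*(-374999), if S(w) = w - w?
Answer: 374999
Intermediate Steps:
S(w) = 0
S(-2*11 + 0) - 1*(-374999) = 0 - 1*(-374999) = 0 + 374999 = 374999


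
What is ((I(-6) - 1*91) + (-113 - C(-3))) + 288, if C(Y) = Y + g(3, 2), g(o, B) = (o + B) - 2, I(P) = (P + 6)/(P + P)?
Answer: 84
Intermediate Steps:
I(P) = (6 + P)/(2*P) (I(P) = (6 + P)/((2*P)) = (6 + P)*(1/(2*P)) = (6 + P)/(2*P))
g(o, B) = -2 + B + o (g(o, B) = (B + o) - 2 = -2 + B + o)
C(Y) = 3 + Y (C(Y) = Y + (-2 + 2 + 3) = Y + 3 = 3 + Y)
((I(-6) - 1*91) + (-113 - C(-3))) + 288 = (((½)*(6 - 6)/(-6) - 1*91) + (-113 - (3 - 3))) + 288 = (((½)*(-⅙)*0 - 91) + (-113 - 1*0)) + 288 = ((0 - 91) + (-113 + 0)) + 288 = (-91 - 113) + 288 = -204 + 288 = 84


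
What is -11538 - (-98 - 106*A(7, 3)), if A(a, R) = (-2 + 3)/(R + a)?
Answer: -57147/5 ≈ -11429.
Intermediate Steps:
A(a, R) = 1/(R + a)
-11538 - (-98 - 106*A(7, 3)) = -11538 - (-98 - 106/(3 + 7)) = -11538 - (-98 - 106/10) = -11538 - (-98 - 106*⅒) = -11538 - (-98 - 53/5) = -11538 - 1*(-543/5) = -11538 + 543/5 = -57147/5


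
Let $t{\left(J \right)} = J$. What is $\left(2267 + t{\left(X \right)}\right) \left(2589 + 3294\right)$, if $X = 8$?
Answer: $13383825$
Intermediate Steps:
$\left(2267 + t{\left(X \right)}\right) \left(2589 + 3294\right) = \left(2267 + 8\right) \left(2589 + 3294\right) = 2275 \cdot 5883 = 13383825$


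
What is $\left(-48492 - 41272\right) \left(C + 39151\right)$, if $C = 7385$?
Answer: $-4177257504$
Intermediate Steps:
$\left(-48492 - 41272\right) \left(C + 39151\right) = \left(-48492 - 41272\right) \left(7385 + 39151\right) = \left(-89764\right) 46536 = -4177257504$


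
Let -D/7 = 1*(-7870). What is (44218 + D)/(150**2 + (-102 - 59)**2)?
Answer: 99308/48421 ≈ 2.0509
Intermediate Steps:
D = 55090 (D = -7*(-7870) = 55090)
(44218 + D)/(150**2 + (-102 - 59)**2) = (44218 + 55090)/(150**2 + (-102 - 59)**2) = 99308/(22500 + (-161)**2) = 99308/(22500 + 25921) = 99308/48421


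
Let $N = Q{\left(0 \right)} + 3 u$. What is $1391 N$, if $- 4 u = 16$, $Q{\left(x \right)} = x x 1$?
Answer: $-16692$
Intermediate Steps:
$Q{\left(x \right)} = x^{2}$ ($Q{\left(x \right)} = x^{2} \cdot 1 = x^{2}$)
$u = -4$ ($u = \left(- \frac{1}{4}\right) 16 = -4$)
$N = -12$ ($N = 0^{2} + 3 \left(-4\right) = 0 - 12 = -12$)
$1391 N = 1391 \left(-12\right) = -16692$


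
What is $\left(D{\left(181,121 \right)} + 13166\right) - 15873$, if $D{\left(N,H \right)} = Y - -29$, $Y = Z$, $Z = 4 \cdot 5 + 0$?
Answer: $-2658$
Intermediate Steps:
$Z = 20$ ($Z = 20 + 0 = 20$)
$Y = 20$
$D{\left(N,H \right)} = 49$ ($D{\left(N,H \right)} = 20 - -29 = 20 + 29 = 49$)
$\left(D{\left(181,121 \right)} + 13166\right) - 15873 = \left(49 + 13166\right) - 15873 = 13215 - 15873 = -2658$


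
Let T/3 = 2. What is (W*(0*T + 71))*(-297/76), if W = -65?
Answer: 1370655/76 ≈ 18035.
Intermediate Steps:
T = 6 (T = 3*2 = 6)
(W*(0*T + 71))*(-297/76) = (-65*(0*6 + 71))*(-297/76) = (-65*(0 + 71))*(-297*1/76) = -65*71*(-297/76) = -4615*(-297/76) = 1370655/76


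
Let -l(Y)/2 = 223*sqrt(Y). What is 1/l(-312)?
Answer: I*sqrt(78)/69576 ≈ 0.00012694*I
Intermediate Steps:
l(Y) = -446*sqrt(Y)
1/l(-312) = 1/(-892*I*sqrt(78)) = I*sqrt(78)/69576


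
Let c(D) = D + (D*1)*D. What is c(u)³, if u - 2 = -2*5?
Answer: 175616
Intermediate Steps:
u = -8 (u = 2 - 2*5 = 2 - 10 = -8)
c(D) = D + D² (c(D) = D + D*D = D + D²)
c(u)³ = (-8*(1 - 8))³ = (-8*(-7))³ = 56³ = 175616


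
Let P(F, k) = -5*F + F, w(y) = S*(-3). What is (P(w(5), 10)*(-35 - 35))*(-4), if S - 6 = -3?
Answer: 10080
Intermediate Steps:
S = 3 (S = 6 - 3 = 3)
w(y) = -9 (w(y) = 3*(-3) = -9)
P(F, k) = -4*F
(P(w(5), 10)*(-35 - 35))*(-4) = ((-4*(-9))*(-35 - 35))*(-4) = (36*(-70))*(-4) = -2520*(-4) = 10080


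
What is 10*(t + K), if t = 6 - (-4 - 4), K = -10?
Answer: 40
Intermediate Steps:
t = 14 (t = 6 - 1*(-8) = 6 + 8 = 14)
10*(t + K) = 10*(14 - 10) = 10*4 = 40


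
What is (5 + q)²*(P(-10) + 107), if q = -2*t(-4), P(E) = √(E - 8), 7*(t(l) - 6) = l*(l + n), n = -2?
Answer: 1006763/49 + 28227*I*√2/49 ≈ 20546.0 + 814.67*I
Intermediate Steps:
t(l) = 6 + l*(-2 + l)/7 (t(l) = 6 + (l*(l - 2))/7 = 6 + (l*(-2 + l))/7 = 6 + l*(-2 + l)/7)
P(E) = √(-8 + E)
q = -132/7 (q = -2*(6 - 2/7*(-4) + (⅐)*(-4)²) = -2*(6 + 8/7 + (⅐)*16) = -2*(6 + 8/7 + 16/7) = -2*66/7 = -132/7 ≈ -18.857)
(5 + q)²*(P(-10) + 107) = (5 - 132/7)²*(√(-8 - 10) + 107) = (-97/7)²*(√(-18) + 107) = 9409*(3*I*√2 + 107)/49 = 9409*(107 + 3*I*√2)/49 = 1006763/49 + 28227*I*√2/49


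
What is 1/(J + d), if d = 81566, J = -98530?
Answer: -1/16964 ≈ -5.8948e-5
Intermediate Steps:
1/(J + d) = 1/(-98530 + 81566) = 1/(-16964) = -1/16964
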